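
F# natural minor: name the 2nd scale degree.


Solution.
Natural minor scale pattern: W-H-W-W-H-W-W (2-1-2-2-1-2-2 semitones)
Starting from F#:
  F# + 2 semitones → G#
  G# + 1 semitone → A
  A + 2 semitones → B
  B + 2 semitones → C#
  C# + 1 semitone → D
  D + 2 semitones → E
  E + 2 semitones → F#
Scale: F# G# A B C# D E
Degree 2 = G#


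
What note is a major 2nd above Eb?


A 2nd spans 2 letter names, so from E we land on F
A major 2nd = 2 semitones above Eb
Spell F at that pitch: F
= F


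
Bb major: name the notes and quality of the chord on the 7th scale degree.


Let's work it out.
Bb major scale: Bb C D Eb F G A
Diatonic triad on degree 7 stacks scale notes 7, 2, 4: A C Eb
A→C = 3 semitones; A→Eb = 6 semitones → diminished triad
= A C Eb (diminished)


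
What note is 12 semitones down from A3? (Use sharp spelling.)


Step by step:
A3: chromatic position 9 in octave 3 → absolute = 3×12 + 9 = 45
Transpose down 12: 45 - 12 = 33
33 = 2×12 + 9 → A in octave 2
Result = A2


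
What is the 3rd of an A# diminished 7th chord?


Reasoning:
Diminished 7th chord = root + minor 3rd + diminished 5th + diminished 7th
Seventh chords stack in thirds, so the letter names are A-C-E-G
Root: A#
Minor 3rd above A#: C#
Diminished 5th above A#: E
Diminished 7th above A#: G
The 3rd = C#


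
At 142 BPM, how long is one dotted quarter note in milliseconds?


Step by step:
One quarter-note beat = 60000 / BPM = 60000 / 142 ms
Dotted quarter note = 3/2 × quarter note
Duration = 3/2 × 60000 / 142 = 90000 / 142
= 633.8 ms


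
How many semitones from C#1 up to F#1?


Absolute semitone position = octave×12 + chromatic position
C#1: 1×12 + 1 = 13
F#1: 1×12 + 6 = 18
Difference = 18 - 13 = 5
= 5 semitones


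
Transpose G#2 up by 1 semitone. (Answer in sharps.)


Reasoning:
G#2: chromatic position 8 in octave 2 → absolute = 2×12 + 8 = 32
Transpose up 1: 32 + 1 = 33
33 = 2×12 + 9 → A in octave 2
Result = A2


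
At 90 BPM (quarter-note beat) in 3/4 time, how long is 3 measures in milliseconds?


Step by step:
Quarter-note beat duration = 60000 / 90 ms
Beats per measure (3/4) = 3
One measure = 3 × 60000 / 90 = 180000 / 90 ms
3 measures = 3 × 180000 / 90 = 540000 / 90
= 6000.0 ms


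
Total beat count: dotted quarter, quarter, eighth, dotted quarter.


Solution.
Beat values:
  dotted quarter = 1.5 beats
  quarter = 1 beat
  eighth = 0.5 beats
  dotted quarter = 1.5 beats
Sum = 1.5 + 1 + 0.5 + 1.5
= 4.5 beats


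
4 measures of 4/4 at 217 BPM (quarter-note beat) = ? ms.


Let's work it out.
Quarter-note beat duration = 60000 / 217 ms
Beats per measure (4/4) = 4
One measure = 4 × 60000 / 217 = 240000 / 217 ms
4 measures = 4 × 240000 / 217 = 960000 / 217
= 4424.0 ms


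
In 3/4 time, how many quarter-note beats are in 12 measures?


Let's work it out.
Time signature 3/4: the bottom number 4 means the quarter note gets one count
The top number 3 means 3 quarter-note beats per measure
Total = 3 × 12 measures
= 36 quarter-note beats


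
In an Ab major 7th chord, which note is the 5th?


Solution.
Major 7th chord = root + major 3rd + perfect 5th + major 7th
Seventh chords stack in thirds, so the letter names are A-C-E-G
Root: Ab
Major 3rd above Ab: C
Perfect 5th above Ab: Eb
Major 7th above Ab: G
The 5th = Eb


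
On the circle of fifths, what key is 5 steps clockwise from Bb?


Step by step:
Each clockwise step on the circle of fifths moves up a perfect 5th
From Bb: Bb → F → C → G → D → A
= A


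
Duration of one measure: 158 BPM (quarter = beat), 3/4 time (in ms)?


Reasoning:
Quarter-note beat duration = 60000 / 158 ms
Beats per measure (3/4) = 3
One measure = 3 × 60000 / 158 = 180000 / 158 ms
= 1139.2 ms


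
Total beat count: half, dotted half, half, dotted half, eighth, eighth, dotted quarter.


Beat values:
  half = 2 beats
  dotted half = 3 beats
  half = 2 beats
  dotted half = 3 beats
  eighth = 0.5 beats
  eighth = 0.5 beats
  dotted quarter = 1.5 beats
Sum = 2 + 3 + 2 + 3 + 0.5 + 0.5 + 1.5
= 12.5 beats


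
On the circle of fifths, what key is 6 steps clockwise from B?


Working:
Each clockwise step on the circle of fifths moves up a perfect 5th
From B: B → F#/Gb → Db → Ab → Eb → Bb → F
= F


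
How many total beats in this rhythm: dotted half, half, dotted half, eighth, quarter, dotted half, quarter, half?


Beat values:
  dotted half = 3 beats
  half = 2 beats
  dotted half = 3 beats
  eighth = 0.5 beats
  quarter = 1 beat
  dotted half = 3 beats
  quarter = 1 beat
  half = 2 beats
Sum = 3 + 2 + 3 + 0.5 + 1 + 3 + 1 + 2
= 15.5 beats


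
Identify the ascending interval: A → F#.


Letter names: A → F spans 6 letter names → a 6th
Semitones: A → F# = 9 half-steps
A 6th of 9 semitones is a major 6th
= major 6th


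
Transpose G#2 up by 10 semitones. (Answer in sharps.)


Reasoning:
G#2: chromatic position 8 in octave 2 → absolute = 2×12 + 8 = 32
Transpose up 10: 32 + 10 = 42
42 = 3×12 + 6 → F# in octave 3
Result = F#3


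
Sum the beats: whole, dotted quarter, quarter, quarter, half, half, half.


Working:
Beat values:
  whole = 4 beats
  dotted quarter = 1.5 beats
  quarter = 1 beat
  quarter = 1 beat
  half = 2 beats
  half = 2 beats
  half = 2 beats
Sum = 4 + 1.5 + 1 + 1 + 2 + 2 + 2
= 13.5 beats


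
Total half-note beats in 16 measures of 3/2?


Solution.
Time signature 3/2: the bottom number 2 means the half note gets one count
The top number 3 means 3 half-note beats per measure
Total = 3 × 16 measures
= 48 half-note beats


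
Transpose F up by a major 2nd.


Let's work it out.
major 2nd: 2 letter names, 2 semitones
Letter: F + 1 → G
Pitch: F + 2 semitones, spelled as a G → G
= G


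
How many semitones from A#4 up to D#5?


Let's work it out.
Absolute semitone position = octave×12 + chromatic position
A#4: 4×12 + 10 = 58
D#5: 5×12 + 3 = 63
Difference = 63 - 58 = 5
= 5 semitones


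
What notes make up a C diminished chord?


Solution.
Diminished triad = root + minor 3rd (3 semitones) + diminished 5th (6 semitones)
A triad on C stacks thirds, so the chord tones use letter names C-E-G
Root: C
Minor 3rd above C: Eb
Diminished 5th above C: Gb
Chord = C Eb Gb


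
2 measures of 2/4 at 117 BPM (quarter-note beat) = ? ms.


Let's work it out.
Quarter-note beat duration = 60000 / 117 ms
Beats per measure (2/4) = 2
One measure = 2 × 60000 / 117 = 120000 / 117 ms
2 measures = 2 × 120000 / 117 = 240000 / 117
= 2051.3 ms


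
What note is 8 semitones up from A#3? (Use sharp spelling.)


Solution.
A#3: chromatic position 10 in octave 3 → absolute = 3×12 + 10 = 46
Transpose up 8: 46 + 8 = 54
54 = 4×12 + 6 → F# in octave 4
Result = F#4


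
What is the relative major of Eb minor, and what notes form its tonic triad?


The relative major shares the key signature and is a minor 3rd above the minor tonic
A minor 3rd above Eb is Gb
→ relative major of Eb minor is Gb major
Tonic triad of Gb major = root + major 3rd + perfect 5th = Gb Bb Db
= Gb major; triad = Gb Bb Db


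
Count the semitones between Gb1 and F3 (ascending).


Solution.
Absolute semitone position = octave×12 + chromatic position
Gb1: 1×12 + 6 = 18
F3: 3×12 + 5 = 41
Difference = 41 - 18 = 23
= 23 semitones


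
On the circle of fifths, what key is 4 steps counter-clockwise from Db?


Each counter-clockwise step moves down a perfect 5th (= up a perfect 4th)
From Db: Db → F#/Gb → B → E → A
= A


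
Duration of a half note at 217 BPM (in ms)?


Solution.
One quarter-note beat = 60000 / BPM = 60000 / 217 ms
Half note = 2 × quarter note
Duration = 2 × 60000 / 217 = 120000 / 217
= 553.0 ms


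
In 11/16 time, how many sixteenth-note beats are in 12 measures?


Time signature 11/16: the bottom number 16 means the sixteenth note gets one count
The top number 11 means 11 sixteenth-note beats per measure
Total = 11 × 12 measures
= 132 sixteenth-note beats


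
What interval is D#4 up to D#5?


Solution.
Letter names: D → D spans 8 letter names → an octave
Semitones: D#4 → D#5 = 12 half-steps
An octave of 12 semitones is a perfect octave
= perfect octave


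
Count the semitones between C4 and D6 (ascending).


Reasoning:
Absolute semitone position = octave×12 + chromatic position
C4: 4×12 + 0 = 48
D6: 6×12 + 2 = 74
Difference = 74 - 48 = 26
= 26 semitones


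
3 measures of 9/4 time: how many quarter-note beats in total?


Time signature 9/4: the bottom number 4 means the quarter note gets one count
The top number 9 means 9 quarter-note beats per measure
Total = 9 × 3 measures
= 27 quarter-note beats


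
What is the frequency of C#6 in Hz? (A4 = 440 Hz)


f = 440 × 2^(n/12) where n = semitones from A4
C#6: 16 semitones from A4
f = 440 × 2^(16/12)
f = 1108.73 Hz


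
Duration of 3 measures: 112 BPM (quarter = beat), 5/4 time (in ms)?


Quarter-note beat duration = 60000 / 112 ms
Beats per measure (5/4) = 5
One measure = 5 × 60000 / 112 = 300000 / 112 ms
3 measures = 3 × 300000 / 112 = 900000 / 112
= 8035.7 ms


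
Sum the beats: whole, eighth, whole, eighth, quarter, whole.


Let's work it out.
Beat values:
  whole = 4 beats
  eighth = 0.5 beats
  whole = 4 beats
  eighth = 0.5 beats
  quarter = 1 beat
  whole = 4 beats
Sum = 4 + 0.5 + 4 + 0.5 + 1 + 4
= 14 beats


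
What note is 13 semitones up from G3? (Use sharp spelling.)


Working:
G3: chromatic position 7 in octave 3 → absolute = 3×12 + 7 = 43
Transpose up 13: 43 + 13 = 56
56 = 4×12 + 8 → G# in octave 4
Result = G#4


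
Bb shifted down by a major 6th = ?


Step by step:
major 6th: 6 letter names, 9 semitones
Letter: B - 5 → D
Pitch: Bb - 9 semitones, spelled as a D → Db
= Db


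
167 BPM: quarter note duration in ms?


Reasoning:
One quarter-note beat = 60000 / BPM = 60000 / 167 ms
Duration = 60000 / 167
= 359.3 ms


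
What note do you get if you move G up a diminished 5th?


Reasoning:
diminished 5th: 5 letter names, 6 semitones
Letter: G + 4 → D
Pitch: G + 6 semitones, spelled as a D → Db
= Db


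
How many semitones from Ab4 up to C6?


Let's work it out.
Absolute semitone position = octave×12 + chromatic position
Ab4: 4×12 + 8 = 56
C6: 6×12 + 0 = 72
Difference = 72 - 56 = 16
= 16 semitones


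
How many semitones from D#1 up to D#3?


Absolute semitone position = octave×12 + chromatic position
D#1: 1×12 + 3 = 15
D#3: 3×12 + 3 = 39
Difference = 39 - 15 = 24
= 24 semitones


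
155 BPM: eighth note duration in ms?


Let's work it out.
One quarter-note beat = 60000 / BPM = 60000 / 155 ms
Eighth note = 1/2 × quarter note
Duration = 1/2 × 60000 / 155 = 30000 / 155
= 193.5 ms


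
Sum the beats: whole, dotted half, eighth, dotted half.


Solution.
Beat values:
  whole = 4 beats
  dotted half = 3 beats
  eighth = 0.5 beats
  dotted half = 3 beats
Sum = 4 + 3 + 0.5 + 3
= 10.5 beats


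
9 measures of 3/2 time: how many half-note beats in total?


Let's work it out.
Time signature 3/2: the bottom number 2 means the half note gets one count
The top number 3 means 3 half-note beats per measure
Total = 3 × 9 measures
= 27 half-note beats


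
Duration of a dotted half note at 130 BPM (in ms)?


Working:
One quarter-note beat = 60000 / BPM = 60000 / 130 ms
Dotted half note = 3 × quarter note
Duration = 3 × 60000 / 130 = 180000 / 130
= 1384.6 ms


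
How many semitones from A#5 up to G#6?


Solution.
Absolute semitone position = octave×12 + chromatic position
A#5: 5×12 + 10 = 70
G#6: 6×12 + 8 = 80
Difference = 80 - 70 = 10
= 10 semitones


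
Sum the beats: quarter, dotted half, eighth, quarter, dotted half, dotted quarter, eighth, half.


Beat values:
  quarter = 1 beat
  dotted half = 3 beats
  eighth = 0.5 beats
  quarter = 1 beat
  dotted half = 3 beats
  dotted quarter = 1.5 beats
  eighth = 0.5 beats
  half = 2 beats
Sum = 1 + 3 + 0.5 + 1 + 3 + 1.5 + 0.5 + 2
= 12.5 beats


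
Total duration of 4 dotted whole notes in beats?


Reasoning:
Base whole note = 4 beats
Dot 1 adds half the previous value: +2
One dotted whole = 4 + 2 = 6
4 of them = 4 × 6 = 24
= 24 beats


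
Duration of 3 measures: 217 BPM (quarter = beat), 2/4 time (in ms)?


Let's work it out.
Quarter-note beat duration = 60000 / 217 ms
Beats per measure (2/4) = 2
One measure = 2 × 60000 / 217 = 120000 / 217 ms
3 measures = 3 × 120000 / 217 = 360000 / 217
= 1659.0 ms


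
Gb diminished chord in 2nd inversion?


Root position: Gb Bbb Dbb
2nd inversion: move root and 3rd up an octave
Bass note: Dbb
Notes (bottom to top) = Dbb Gb Bbb


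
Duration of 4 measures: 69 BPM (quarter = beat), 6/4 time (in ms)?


Let's work it out.
Quarter-note beat duration = 60000 / 69 ms
Beats per measure (6/4) = 6
One measure = 6 × 60000 / 69 = 360000 / 69 ms
4 measures = 4 × 360000 / 69 = 1440000 / 69
= 20869.6 ms


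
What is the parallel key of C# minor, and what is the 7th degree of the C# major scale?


Parallel keys share the same tonic but differ in mode
C# minor → parallel is C# major
C# major scale: C# D# E# F# G# A# B#
= C# major; 7th degree = B#


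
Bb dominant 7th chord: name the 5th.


Solution.
Dominant 7th chord = root + major 3rd + perfect 5th + minor 7th
Seventh chords stack in thirds, so the letter names are B-D-F-A
Root: Bb
Major 3rd above Bb: D
Perfect 5th above Bb: F
Minor 7th above Bb: Ab
The 5th = F


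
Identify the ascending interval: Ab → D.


Solution.
Letter names: A → D spans 4 letter names → a 4th
Semitones: Ab → D = 6 half-steps
A 4th of 6 semitones is an augmented 4th
= augmented 4th


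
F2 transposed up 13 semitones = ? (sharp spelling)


Step by step:
F2: chromatic position 5 in octave 2 → absolute = 2×12 + 5 = 29
Transpose up 13: 29 + 13 = 42
42 = 3×12 + 6 → F# in octave 3
Result = F#3


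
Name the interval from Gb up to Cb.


Working:
Letter names: G → C spans 4 letter names → a 4th
Semitones: Gb → Cb = 5 half-steps
A 4th of 5 semitones is a perfect 4th
= perfect 4th


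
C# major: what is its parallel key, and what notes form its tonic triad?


Step by step:
Parallel keys share the same tonic but differ in mode
C# major → parallel is C# minor
Tonic triad of C# minor = C# E G#
= C# minor; triad = C# E G#


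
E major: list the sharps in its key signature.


Working:
Sharp major keys follow the circle of fifths: C(0), G(1), D(2), A(3), E(4), B(5), F#(6), C#(7)
E major has 4 sharps
Order of sharps: F# C# G# D# A# E# B# → first 4: F#, C#, G#, D#
= F#, C#, G#, D#


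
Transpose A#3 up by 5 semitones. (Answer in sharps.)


Step by step:
A#3: chromatic position 10 in octave 3 → absolute = 3×12 + 10 = 46
Transpose up 5: 46 + 5 = 51
51 = 4×12 + 3 → D# in octave 4
Result = D#4


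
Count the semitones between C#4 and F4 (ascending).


Absolute semitone position = octave×12 + chromatic position
C#4: 4×12 + 1 = 49
F4: 4×12 + 5 = 53
Difference = 53 - 49 = 4
= 4 semitones


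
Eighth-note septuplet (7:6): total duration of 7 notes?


Reasoning:
Septuplet: 7 notes occupy the space of 6 eighth notes
Space = 6 × 1/2 = 3 beats
Each septuplet note = 3 / 7 = 3/7 beats
7 notes = 7 × 3/7 = 3
= 3 beats


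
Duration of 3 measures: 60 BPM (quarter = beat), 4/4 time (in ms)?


Reasoning:
Quarter-note beat duration = 60000 / 60 ms
Beats per measure (4/4) = 4
One measure = 4 × 60000 / 60 = 240000 / 60 ms
3 measures = 3 × 240000 / 60 = 720000 / 60
= 12000.0 ms


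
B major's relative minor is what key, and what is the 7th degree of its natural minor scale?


Let's work it out.
The relative minor shares the major's key signature and starts on its 6th degree
6th degree = a major 6th above the tonic; a major 6th above B is G#
→ relative minor of B major is G# minor
G# natural minor scale: G# A# B C# D# E F#
= G# minor; 7th degree = F#


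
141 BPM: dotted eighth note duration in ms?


Step by step:
One quarter-note beat = 60000 / BPM = 60000 / 141 ms
Dotted eighth note = 3/4 × quarter note
Duration = 3/4 × 60000 / 141 = 45000 / 141
= 319.1 ms


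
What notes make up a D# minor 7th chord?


Step by step:
Minor 7th chord = root + minor 3rd + perfect 5th + minor 7th
Seventh chords stack in thirds, so the letter names are D-F-A-C
Root: D#
Minor 3rd above D#: F#
Perfect 5th above D#: A#
Minor 7th above D#: C#
Chord = D# F# A# C#


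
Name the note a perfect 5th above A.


Reasoning:
A 5th spans 5 letter names, so from A we land on E
A perfect 5th = 7 semitones above A
Spell E at that pitch: E
= E


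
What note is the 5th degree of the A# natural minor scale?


Reasoning:
Natural minor scale pattern: W-H-W-W-H-W-W (2-1-2-2-1-2-2 semitones)
Starting from A#:
  A# + 2 semitones → B#
  B# + 1 semitone → C#
  C# + 2 semitones → D#
  D# + 2 semitones → E#
  E# + 1 semitone → F#
  F# + 2 semitones → G#
  G# + 2 semitones → A#
Scale: A# B# C# D# E# F# G#
Degree 5 = E#


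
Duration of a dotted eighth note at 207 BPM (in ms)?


One quarter-note beat = 60000 / BPM = 60000 / 207 ms
Dotted eighth note = 3/4 × quarter note
Duration = 3/4 × 60000 / 207 = 45000 / 207
= 217.4 ms


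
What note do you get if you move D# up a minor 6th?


Solution.
minor 6th: 6 letter names, 8 semitones
Letter: D + 5 → B
Pitch: D# + 8 semitones, spelled as a B → B
= B


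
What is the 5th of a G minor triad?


Reasoning:
Minor triad = root + minor 3rd (3 semitones) + perfect 5th (7 semitones)
A triad on G stacks thirds, so the chord tones use letter names G-B-D
Root: G
Minor 3rd above G: Bb
Perfect 5th above G: D
The 5th = D


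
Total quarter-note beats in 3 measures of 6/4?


Working:
Time signature 6/4: the bottom number 4 means the quarter note gets one count
The top number 6 means 6 quarter-note beats per measure
Total = 6 × 3 measures
= 18 quarter-note beats


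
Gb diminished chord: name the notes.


Let's work it out.
Diminished triad = root + minor 3rd (3 semitones) + diminished 5th (6 semitones)
A triad on Gb stacks thirds, so the chord tones use letter names G-B-D
Root: Gb
Minor 3rd above Gb: Bbb
Diminished 5th above Gb: Dbb
Chord = Gb Bbb Dbb


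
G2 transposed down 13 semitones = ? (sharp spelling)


Step by step:
G2: chromatic position 7 in octave 2 → absolute = 2×12 + 7 = 31
Transpose down 13: 31 - 13 = 18
18 = 1×12 + 6 → F# in octave 1
Result = F#1


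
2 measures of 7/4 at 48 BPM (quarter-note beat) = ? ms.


Quarter-note beat duration = 60000 / 48 ms
Beats per measure (7/4) = 7
One measure = 7 × 60000 / 48 = 420000 / 48 ms
2 measures = 2 × 420000 / 48 = 840000 / 48
= 17500.0 ms


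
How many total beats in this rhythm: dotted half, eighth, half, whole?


Let's work it out.
Beat values:
  dotted half = 3 beats
  eighth = 0.5 beats
  half = 2 beats
  whole = 4 beats
Sum = 3 + 0.5 + 2 + 4
= 9.5 beats


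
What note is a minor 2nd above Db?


Reasoning:
A 2nd spans 2 letter names, so from D we land on E
A minor 2nd = 1 semitone above Db
Spell E at that pitch: Ebb
= Ebb


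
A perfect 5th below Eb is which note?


Solution.
A 5th spans 5 letter names, so from E we land on A
A perfect 5th = 7 semitones below Eb
Spell A at that pitch: Ab
= Ab


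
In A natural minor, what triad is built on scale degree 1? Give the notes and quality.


A natural minor scale: A B C D E F G
Diatonic triad on degree 1 stacks scale notes 1, 3, 5: A C E
A→C = 3 semitones; A→E = 7 semitones → minor triad
= A C E (minor)


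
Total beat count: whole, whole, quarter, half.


Beat values:
  whole = 4 beats
  whole = 4 beats
  quarter = 1 beat
  half = 2 beats
Sum = 4 + 4 + 1 + 2
= 11 beats


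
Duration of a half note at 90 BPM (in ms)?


Step by step:
One quarter-note beat = 60000 / BPM = 60000 / 90 ms
Half note = 2 × quarter note
Duration = 2 × 60000 / 90 = 120000 / 90
= 1333.3 ms


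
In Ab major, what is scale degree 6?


Solution.
Major scale pattern: W-W-H-W-W-W-H (2-2-1-2-2-2-1 semitones)
Starting from Ab:
  Ab + 2 semitones → Bb
  Bb + 2 semitones → C
  C + 1 semitone → Db
  Db + 2 semitones → Eb
  Eb + 2 semitones → F
  F + 2 semitones → G
  G + 1 semitone → Ab
Scale: Ab Bb C Db Eb F G
Degree 6 = F


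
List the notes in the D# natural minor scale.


Solution.
Natural minor scale pattern: W-H-W-W-H-W-W (2-1-2-2-1-2-2 semitones)
Starting from D#:
  D# + 2 semitones → E#
  E# + 1 semitone → F#
  F# + 2 semitones → G#
  G# + 2 semitones → A#
  A# + 1 semitone → B
  B + 2 semitones → C#
  C# + 2 semitones → D#
Scale = D# E# F# G# A# B C#


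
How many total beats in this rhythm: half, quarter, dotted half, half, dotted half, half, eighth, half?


Step by step:
Beat values:
  half = 2 beats
  quarter = 1 beat
  dotted half = 3 beats
  half = 2 beats
  dotted half = 3 beats
  half = 2 beats
  eighth = 0.5 beats
  half = 2 beats
Sum = 2 + 1 + 3 + 2 + 3 + 2 + 0.5 + 2
= 15.5 beats


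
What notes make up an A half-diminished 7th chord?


Let's work it out.
Half-diminished 7th chord = root + minor 3rd + diminished 5th + minor 7th
Seventh chords stack in thirds, so the letter names are A-C-E-G
Root: A
Minor 3rd above A: C
Diminished 5th above A: Eb
Minor 7th above A: G
Chord = A C Eb G


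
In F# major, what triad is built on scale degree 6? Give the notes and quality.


F# major scale: F# G# A# B C# D# E#
Diatonic triad on degree 6 stacks scale notes 6, 1, 3: D# F# A#
D#→F# = 3 semitones; D#→A# = 7 semitones → minor triad
= D# F# A# (minor)


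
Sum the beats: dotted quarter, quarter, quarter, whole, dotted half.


Beat values:
  dotted quarter = 1.5 beats
  quarter = 1 beat
  quarter = 1 beat
  whole = 4 beats
  dotted half = 3 beats
Sum = 1.5 + 1 + 1 + 4 + 3
= 10.5 beats


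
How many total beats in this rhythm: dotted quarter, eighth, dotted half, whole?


Step by step:
Beat values:
  dotted quarter = 1.5 beats
  eighth = 0.5 beats
  dotted half = 3 beats
  whole = 4 beats
Sum = 1.5 + 0.5 + 3 + 4
= 9 beats


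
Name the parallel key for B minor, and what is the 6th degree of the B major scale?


Parallel keys share the same tonic but differ in mode
B minor → parallel is B major
B major scale: B C# D# E F# G# A#
= B major; 6th degree = G#


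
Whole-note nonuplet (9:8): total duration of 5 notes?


Reasoning:
Nonuplet: 9 notes occupy the space of 8 whole notes
Space = 8 × 4 = 32 beats
Each nonuplet note = 32 / 9 = 32/9 beats
5 notes = 5 × 32/9 = 160/9
= 160/9 beats


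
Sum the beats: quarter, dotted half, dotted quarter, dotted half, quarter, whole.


Reasoning:
Beat values:
  quarter = 1 beat
  dotted half = 3 beats
  dotted quarter = 1.5 beats
  dotted half = 3 beats
  quarter = 1 beat
  whole = 4 beats
Sum = 1 + 3 + 1.5 + 3 + 1 + 4
= 13.5 beats


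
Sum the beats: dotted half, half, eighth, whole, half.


Let's work it out.
Beat values:
  dotted half = 3 beats
  half = 2 beats
  eighth = 0.5 beats
  whole = 4 beats
  half = 2 beats
Sum = 3 + 2 + 0.5 + 4 + 2
= 11.5 beats


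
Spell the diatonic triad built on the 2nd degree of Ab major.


Let's work it out.
Ab major scale: Ab Bb C Db Eb F G
Diatonic triad on degree 2 stacks scale notes 2, 4, 6: Bb Db F
Bb→Db = 3 semitones; Bb→F = 7 semitones → minor triad
= Bb Db F (minor)


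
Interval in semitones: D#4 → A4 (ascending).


Absolute semitone position = octave×12 + chromatic position
D#4: 4×12 + 3 = 51
A4: 4×12 + 9 = 57
Difference = 57 - 51 = 6
= 6 semitones


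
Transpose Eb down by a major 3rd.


Let's work it out.
major 3rd: 3 letter names, 4 semitones
Letter: E - 2 → C
Pitch: Eb - 4 semitones, spelled as a C → Cb
= Cb


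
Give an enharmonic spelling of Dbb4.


Step by step:
Enharmonic notes sound the same pitch but are spelled with different letter names
Dbb and C name the same pitch class
= C4


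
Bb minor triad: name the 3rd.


Minor triad = root + minor 3rd (3 semitones) + perfect 5th (7 semitones)
A triad on Bb stacks thirds, so the chord tones use letter names B-D-F
Root: Bb
Minor 3rd above Bb: Db
Perfect 5th above Bb: F
The 3rd = Db


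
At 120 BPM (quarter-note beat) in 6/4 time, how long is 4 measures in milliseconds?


Quarter-note beat duration = 60000 / 120 ms
Beats per measure (6/4) = 6
One measure = 6 × 60000 / 120 = 360000 / 120 ms
4 measures = 4 × 360000 / 120 = 1440000 / 120
= 12000.0 ms


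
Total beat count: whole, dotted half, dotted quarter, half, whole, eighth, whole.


Let's work it out.
Beat values:
  whole = 4 beats
  dotted half = 3 beats
  dotted quarter = 1.5 beats
  half = 2 beats
  whole = 4 beats
  eighth = 0.5 beats
  whole = 4 beats
Sum = 4 + 3 + 1.5 + 2 + 4 + 0.5 + 4
= 19 beats


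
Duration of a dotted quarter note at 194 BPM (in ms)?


Let's work it out.
One quarter-note beat = 60000 / BPM = 60000 / 194 ms
Dotted quarter note = 3/2 × quarter note
Duration = 3/2 × 60000 / 194 = 90000 / 194
= 463.9 ms


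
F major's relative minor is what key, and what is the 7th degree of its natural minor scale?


Let's work it out.
The relative minor shares the major's key signature and starts on its 6th degree
6th degree = a major 6th above the tonic; a major 6th above F is D
→ relative minor of F major is D minor
D natural minor scale: D E F G A Bb C
= D minor; 7th degree = C


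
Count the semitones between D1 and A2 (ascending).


Solution.
Absolute semitone position = octave×12 + chromatic position
D1: 1×12 + 2 = 14
A2: 2×12 + 9 = 33
Difference = 33 - 14 = 19
= 19 semitones


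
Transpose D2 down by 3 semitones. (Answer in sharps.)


Solution.
D2: chromatic position 2 in octave 2 → absolute = 2×12 + 2 = 26
Transpose down 3: 26 - 3 = 23
23 = 1×12 + 11 → B in octave 1
Result = B1


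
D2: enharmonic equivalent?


Enharmonic notes sound the same pitch but are spelled with different letter names
D and C## name the same pitch class
= C##2


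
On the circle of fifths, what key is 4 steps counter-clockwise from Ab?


Working:
Each counter-clockwise step moves down a perfect 5th (= up a perfect 4th)
From Ab: Ab → Db → F#/Gb → B → E
= E


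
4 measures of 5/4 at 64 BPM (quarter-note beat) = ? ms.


Quarter-note beat duration = 60000 / 64 ms
Beats per measure (5/4) = 5
One measure = 5 × 60000 / 64 = 300000 / 64 ms
4 measures = 4 × 300000 / 64 = 1200000 / 64
= 18750.0 ms


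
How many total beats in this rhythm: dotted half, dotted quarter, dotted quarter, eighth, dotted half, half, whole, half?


Step by step:
Beat values:
  dotted half = 3 beats
  dotted quarter = 1.5 beats
  dotted quarter = 1.5 beats
  eighth = 0.5 beats
  dotted half = 3 beats
  half = 2 beats
  whole = 4 beats
  half = 2 beats
Sum = 3 + 1.5 + 1.5 + 0.5 + 3 + 2 + 4 + 2
= 17.5 beats


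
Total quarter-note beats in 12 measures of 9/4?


Solution.
Time signature 9/4: the bottom number 4 means the quarter note gets one count
The top number 9 means 9 quarter-note beats per measure
Total = 9 × 12 measures
= 108 quarter-note beats


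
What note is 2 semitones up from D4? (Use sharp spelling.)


Reasoning:
D4: chromatic position 2 in octave 4 → absolute = 4×12 + 2 = 50
Transpose up 2: 50 + 2 = 52
52 = 4×12 + 4 → E in octave 4
Result = E4


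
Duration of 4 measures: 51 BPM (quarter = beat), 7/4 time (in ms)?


Let's work it out.
Quarter-note beat duration = 60000 / 51 ms
Beats per measure (7/4) = 7
One measure = 7 × 60000 / 51 = 420000 / 51 ms
4 measures = 4 × 420000 / 51 = 1680000 / 51
= 32941.2 ms


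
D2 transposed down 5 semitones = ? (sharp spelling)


Let's work it out.
D2: chromatic position 2 in octave 2 → absolute = 2×12 + 2 = 26
Transpose down 5: 26 - 5 = 21
21 = 1×12 + 9 → A in octave 1
Result = A1


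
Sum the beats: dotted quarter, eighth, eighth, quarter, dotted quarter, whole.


Step by step:
Beat values:
  dotted quarter = 1.5 beats
  eighth = 0.5 beats
  eighth = 0.5 beats
  quarter = 1 beat
  dotted quarter = 1.5 beats
  whole = 4 beats
Sum = 1.5 + 0.5 + 0.5 + 1 + 1.5 + 4
= 9 beats


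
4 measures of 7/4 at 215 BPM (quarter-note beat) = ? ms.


Quarter-note beat duration = 60000 / 215 ms
Beats per measure (7/4) = 7
One measure = 7 × 60000 / 215 = 420000 / 215 ms
4 measures = 4 × 420000 / 215 = 1680000 / 215
= 7814.0 ms


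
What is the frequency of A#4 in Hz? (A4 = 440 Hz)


Working:
f = 440 × 2^(n/12) where n = semitones from A4
A#4: 1 semitones from A4
f = 440 × 2^(1/12)
f = 466.16 Hz


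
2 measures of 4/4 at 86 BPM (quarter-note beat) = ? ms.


Step by step:
Quarter-note beat duration = 60000 / 86 ms
Beats per measure (4/4) = 4
One measure = 4 × 60000 / 86 = 240000 / 86 ms
2 measures = 2 × 240000 / 86 = 480000 / 86
= 5581.4 ms


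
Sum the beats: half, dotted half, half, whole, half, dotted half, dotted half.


Let's work it out.
Beat values:
  half = 2 beats
  dotted half = 3 beats
  half = 2 beats
  whole = 4 beats
  half = 2 beats
  dotted half = 3 beats
  dotted half = 3 beats
Sum = 2 + 3 + 2 + 4 + 2 + 3 + 3
= 19 beats


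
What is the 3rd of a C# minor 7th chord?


Solution.
Minor 7th chord = root + minor 3rd + perfect 5th + minor 7th
Seventh chords stack in thirds, so the letter names are C-E-G-B
Root: C#
Minor 3rd above C#: E
Perfect 5th above C#: G#
Minor 7th above C#: B
The 3rd = E


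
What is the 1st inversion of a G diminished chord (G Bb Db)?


Root position: G Bb Db
1st inversion: move root up an octave
Bass note: Bb
Notes (bottom to top) = Bb Db G


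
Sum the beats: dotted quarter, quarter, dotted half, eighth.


Working:
Beat values:
  dotted quarter = 1.5 beats
  quarter = 1 beat
  dotted half = 3 beats
  eighth = 0.5 beats
Sum = 1.5 + 1 + 3 + 0.5
= 6 beats


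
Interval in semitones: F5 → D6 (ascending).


Let's work it out.
Absolute semitone position = octave×12 + chromatic position
F5: 5×12 + 5 = 65
D6: 6×12 + 2 = 74
Difference = 74 - 65 = 9
= 9 semitones


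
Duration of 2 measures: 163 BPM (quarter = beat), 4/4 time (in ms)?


Step by step:
Quarter-note beat duration = 60000 / 163 ms
Beats per measure (4/4) = 4
One measure = 4 × 60000 / 163 = 240000 / 163 ms
2 measures = 2 × 240000 / 163 = 480000 / 163
= 2944.8 ms


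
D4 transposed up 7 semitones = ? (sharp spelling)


Solution.
D4: chromatic position 2 in octave 4 → absolute = 4×12 + 2 = 50
Transpose up 7: 50 + 7 = 57
57 = 4×12 + 9 → A in octave 4
Result = A4


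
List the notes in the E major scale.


Major scale pattern: W-W-H-W-W-W-H (2-2-1-2-2-2-1 semitones)
Starting from E:
  E + 2 semitones → F#
  F# + 2 semitones → G#
  G# + 1 semitone → A
  A + 2 semitones → B
  B + 2 semitones → C#
  C# + 2 semitones → D#
  D# + 1 semitone → E
Scale = E F# G# A B C# D#


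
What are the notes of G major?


Let's work it out.
Major scale pattern: W-W-H-W-W-W-H (2-2-1-2-2-2-1 semitones)
Starting from G:
  G + 2 semitones → A
  A + 2 semitones → B
  B + 1 semitone → C
  C + 2 semitones → D
  D + 2 semitones → E
  E + 2 semitones → F#
  F# + 1 semitone → G
Scale = G A B C D E F#


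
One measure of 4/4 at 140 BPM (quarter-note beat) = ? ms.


Step by step:
Quarter-note beat duration = 60000 / 140 ms
Beats per measure (4/4) = 4
One measure = 4 × 60000 / 140 = 240000 / 140 ms
= 1714.3 ms


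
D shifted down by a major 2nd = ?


major 2nd: 2 letter names, 2 semitones
Letter: D - 1 → C
Pitch: D - 2 semitones, spelled as a C → C
= C


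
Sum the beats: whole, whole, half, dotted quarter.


Working:
Beat values:
  whole = 4 beats
  whole = 4 beats
  half = 2 beats
  dotted quarter = 1.5 beats
Sum = 4 + 4 + 2 + 1.5
= 11.5 beats


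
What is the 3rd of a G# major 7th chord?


Working:
Major 7th chord = root + major 3rd + perfect 5th + major 7th
Seventh chords stack in thirds, so the letter names are G-B-D-F
Root: G#
Major 3rd above G#: B#
Perfect 5th above G#: D#
Major 7th above G#: F##
The 3rd = B#


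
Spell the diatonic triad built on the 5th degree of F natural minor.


Reasoning:
F natural minor scale: F G Ab Bb C Db Eb
Diatonic triad on degree 5 stacks scale notes 5, 7, 2: C Eb G
C→Eb = 3 semitones; C→G = 7 semitones → minor triad
= C Eb G (minor)


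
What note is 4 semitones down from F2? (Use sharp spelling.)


Let's work it out.
F2: chromatic position 5 in octave 2 → absolute = 2×12 + 5 = 29
Transpose down 4: 29 - 4 = 25
25 = 2×12 + 1 → C# in octave 2
Result = C#2


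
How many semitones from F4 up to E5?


Step by step:
Absolute semitone position = octave×12 + chromatic position
F4: 4×12 + 5 = 53
E5: 5×12 + 4 = 64
Difference = 64 - 53 = 11
= 11 semitones


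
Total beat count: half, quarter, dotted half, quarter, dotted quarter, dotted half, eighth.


Solution.
Beat values:
  half = 2 beats
  quarter = 1 beat
  dotted half = 3 beats
  quarter = 1 beat
  dotted quarter = 1.5 beats
  dotted half = 3 beats
  eighth = 0.5 beats
Sum = 2 + 1 + 3 + 1 + 1.5 + 3 + 0.5
= 12 beats


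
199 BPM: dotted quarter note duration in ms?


Let's work it out.
One quarter-note beat = 60000 / BPM = 60000 / 199 ms
Dotted quarter note = 3/2 × quarter note
Duration = 3/2 × 60000 / 199 = 90000 / 199
= 452.3 ms


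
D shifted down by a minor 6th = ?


Step by step:
minor 6th: 6 letter names, 8 semitones
Letter: D - 5 → F
Pitch: D - 8 semitones, spelled as an F → F#
= F#


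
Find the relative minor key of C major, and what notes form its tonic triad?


The relative minor shares the major's key signature and starts on its 6th degree
6th degree = a major 6th above the tonic; a major 6th above C is A
→ relative minor of C major is A minor
Tonic triad of A minor = root + minor 3rd + perfect 5th = A C E
= A minor; triad = A C E


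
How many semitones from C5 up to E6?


Let's work it out.
Absolute semitone position = octave×12 + chromatic position
C5: 5×12 + 0 = 60
E6: 6×12 + 4 = 76
Difference = 76 - 60 = 16
= 16 semitones


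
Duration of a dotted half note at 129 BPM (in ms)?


Solution.
One quarter-note beat = 60000 / BPM = 60000 / 129 ms
Dotted half note = 3 × quarter note
Duration = 3 × 60000 / 129 = 180000 / 129
= 1395.3 ms


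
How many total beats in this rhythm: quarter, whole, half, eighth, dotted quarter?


Solution.
Beat values:
  quarter = 1 beat
  whole = 4 beats
  half = 2 beats
  eighth = 0.5 beats
  dotted quarter = 1.5 beats
Sum = 1 + 4 + 2 + 0.5 + 1.5
= 9 beats


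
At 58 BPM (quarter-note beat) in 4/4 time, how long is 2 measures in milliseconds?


Working:
Quarter-note beat duration = 60000 / 58 ms
Beats per measure (4/4) = 4
One measure = 4 × 60000 / 58 = 240000 / 58 ms
2 measures = 2 × 240000 / 58 = 480000 / 58
= 8275.9 ms


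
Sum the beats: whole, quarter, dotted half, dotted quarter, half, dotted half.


Beat values:
  whole = 4 beats
  quarter = 1 beat
  dotted half = 3 beats
  dotted quarter = 1.5 beats
  half = 2 beats
  dotted half = 3 beats
Sum = 4 + 1 + 3 + 1.5 + 2 + 3
= 14.5 beats


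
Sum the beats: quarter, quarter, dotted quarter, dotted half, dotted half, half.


Let's work it out.
Beat values:
  quarter = 1 beat
  quarter = 1 beat
  dotted quarter = 1.5 beats
  dotted half = 3 beats
  dotted half = 3 beats
  half = 2 beats
Sum = 1 + 1 + 1.5 + 3 + 3 + 2
= 11.5 beats


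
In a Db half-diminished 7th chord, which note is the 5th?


Step by step:
Half-diminished 7th chord = root + minor 3rd + diminished 5th + minor 7th
Seventh chords stack in thirds, so the letter names are D-F-A-C
Root: Db
Minor 3rd above Db: Fb
Diminished 5th above Db: Abb
Minor 7th above Db: Cb
The 5th = Abb


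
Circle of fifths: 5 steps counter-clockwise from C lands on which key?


Solution.
Each counter-clockwise step moves down a perfect 5th (= up a perfect 4th)
From C: C → F → Bb → Eb → Ab → Db
= Db


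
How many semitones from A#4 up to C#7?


Working:
Absolute semitone position = octave×12 + chromatic position
A#4: 4×12 + 10 = 58
C#7: 7×12 + 1 = 85
Difference = 85 - 58 = 27
= 27 semitones


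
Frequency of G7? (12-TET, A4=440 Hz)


f = 440 × 2^(n/12) where n = semitones from A4
G7: 34 semitones from A4
f = 440 × 2^(34/12)
f = 3135.96 Hz


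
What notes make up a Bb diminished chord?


Step by step:
Diminished triad = root + minor 3rd (3 semitones) + diminished 5th (6 semitones)
A triad on Bb stacks thirds, so the chord tones use letter names B-D-F
Root: Bb
Minor 3rd above Bb: Db
Diminished 5th above Bb: Fb
Chord = Bb Db Fb


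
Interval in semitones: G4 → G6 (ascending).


Step by step:
Absolute semitone position = octave×12 + chromatic position
G4: 4×12 + 7 = 55
G6: 6×12 + 7 = 79
Difference = 79 - 55 = 24
= 24 semitones


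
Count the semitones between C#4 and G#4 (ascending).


Working:
Absolute semitone position = octave×12 + chromatic position
C#4: 4×12 + 1 = 49
G#4: 4×12 + 8 = 56
Difference = 56 - 49 = 7
= 7 semitones


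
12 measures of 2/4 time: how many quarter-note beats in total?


Time signature 2/4: the bottom number 4 means the quarter note gets one count
The top number 2 means 2 quarter-note beats per measure
Total = 2 × 12 measures
= 24 quarter-note beats


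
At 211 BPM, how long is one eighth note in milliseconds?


One quarter-note beat = 60000 / BPM = 60000 / 211 ms
Eighth note = 1/2 × quarter note
Duration = 1/2 × 60000 / 211 = 30000 / 211
= 142.2 ms


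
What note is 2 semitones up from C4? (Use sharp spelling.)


C4: chromatic position 0 in octave 4 → absolute = 4×12 + 0 = 48
Transpose up 2: 48 + 2 = 50
50 = 4×12 + 2 → D in octave 4
Result = D4


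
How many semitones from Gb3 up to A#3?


Working:
Absolute semitone position = octave×12 + chromatic position
Gb3: 3×12 + 6 = 42
A#3: 3×12 + 10 = 46
Difference = 46 - 42 = 4
= 4 semitones


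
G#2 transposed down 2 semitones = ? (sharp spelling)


Reasoning:
G#2: chromatic position 8 in octave 2 → absolute = 2×12 + 8 = 32
Transpose down 2: 32 - 2 = 30
30 = 2×12 + 6 → F# in octave 2
Result = F#2


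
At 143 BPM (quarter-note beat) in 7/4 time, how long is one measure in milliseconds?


Step by step:
Quarter-note beat duration = 60000 / 143 ms
Beats per measure (7/4) = 7
One measure = 7 × 60000 / 143 = 420000 / 143 ms
= 2937.1 ms


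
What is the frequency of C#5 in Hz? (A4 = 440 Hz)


f = 440 × 2^(n/12) where n = semitones from A4
C#5: 4 semitones from A4
f = 440 × 2^(4/12)
f = 554.37 Hz


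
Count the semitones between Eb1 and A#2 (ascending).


Step by step:
Absolute semitone position = octave×12 + chromatic position
Eb1: 1×12 + 3 = 15
A#2: 2×12 + 10 = 34
Difference = 34 - 15 = 19
= 19 semitones


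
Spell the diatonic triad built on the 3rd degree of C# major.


C# major scale: C# D# E# F# G# A# B#
Diatonic triad on degree 3 stacks scale notes 3, 5, 7: E# G# B#
E#→G# = 3 semitones; E#→B# = 7 semitones → minor triad
= E# G# B# (minor)


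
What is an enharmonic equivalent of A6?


Enharmonic notes sound the same pitch but are spelled with different letter names
A and Bbb name the same pitch class
= Bbb6


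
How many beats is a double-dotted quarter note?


Working:
Base quarter note = 1 beat
Dot 1 adds half the previous value: +1/2
Dot 2 adds half the previous value: +1/4
One double-dotted quarter = 1 + 1/2 + 1/4 = 7/4
= 7/4 beats


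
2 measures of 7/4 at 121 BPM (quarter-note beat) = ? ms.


Quarter-note beat duration = 60000 / 121 ms
Beats per measure (7/4) = 7
One measure = 7 × 60000 / 121 = 420000 / 121 ms
2 measures = 2 × 420000 / 121 = 840000 / 121
= 6942.1 ms


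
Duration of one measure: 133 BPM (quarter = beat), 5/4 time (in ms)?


Quarter-note beat duration = 60000 / 133 ms
Beats per measure (5/4) = 5
One measure = 5 × 60000 / 133 = 300000 / 133 ms
= 2255.6 ms
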